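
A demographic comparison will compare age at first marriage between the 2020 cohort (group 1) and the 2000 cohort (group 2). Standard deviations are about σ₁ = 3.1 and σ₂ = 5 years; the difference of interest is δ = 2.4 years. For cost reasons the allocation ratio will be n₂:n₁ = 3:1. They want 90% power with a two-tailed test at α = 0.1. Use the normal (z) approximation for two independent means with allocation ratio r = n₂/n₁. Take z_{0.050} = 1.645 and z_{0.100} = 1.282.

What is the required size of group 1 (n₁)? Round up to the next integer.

n₁ = (z_{α/2} + z_β)² · (σ₁² + σ₂²/r) / δ²
   = (1.645 + 1.282)² · (3.1² + 5²/3) / 2.4²
   = 8.5673 · (9.61 + 8.3333) / 5.76
   = 8.5673 · 17.9433 / 5.76
   = 26.69
Round up → n₁ = 27; n₂ = r·n₁ = 3 × 27 = 81.

n₁ = 27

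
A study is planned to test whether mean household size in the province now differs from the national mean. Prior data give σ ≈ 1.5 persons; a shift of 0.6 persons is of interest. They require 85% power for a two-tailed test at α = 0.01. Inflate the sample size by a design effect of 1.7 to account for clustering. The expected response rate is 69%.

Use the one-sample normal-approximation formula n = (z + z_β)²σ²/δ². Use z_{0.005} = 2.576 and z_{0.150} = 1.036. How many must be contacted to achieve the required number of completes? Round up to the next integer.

n = (z_{α/2} + z_β)² · σ² / δ²
  = (2.576 + 1.036)² · 1.5² / 0.6²
  = 13.0465 · 2.25 / 0.36
  = 81.54
Design effect: 1.7 × 81.54 = 138.62.
Adjust for 69% response: 138.62 / 0.69 = 200.90.
Round up → n = 201.

n = 201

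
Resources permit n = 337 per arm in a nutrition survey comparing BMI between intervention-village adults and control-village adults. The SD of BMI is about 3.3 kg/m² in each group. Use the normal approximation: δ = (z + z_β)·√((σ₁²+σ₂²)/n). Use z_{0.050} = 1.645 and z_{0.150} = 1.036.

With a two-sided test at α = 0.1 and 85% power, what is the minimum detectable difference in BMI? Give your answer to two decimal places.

δ = (z_{α/2} + z_β) · √((σ₁²+σ₂²)/n)
  = (1.645 + 1.036) · √(21.78/337)
  = 2.681 · √0.06463
  = 2.681 · 0.2542
  = 0.6816

Minimum detectable difference ≈ 0.68 kg/m²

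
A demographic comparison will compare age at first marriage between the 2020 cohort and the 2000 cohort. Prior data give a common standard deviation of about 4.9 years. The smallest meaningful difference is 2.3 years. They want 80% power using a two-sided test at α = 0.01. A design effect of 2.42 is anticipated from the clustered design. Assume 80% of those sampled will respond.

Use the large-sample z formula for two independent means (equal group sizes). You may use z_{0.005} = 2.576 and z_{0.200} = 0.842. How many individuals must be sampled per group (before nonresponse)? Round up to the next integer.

n = (z_{α/2} + z_β)² · (σ₁² + σ₂²) / δ²
  = (2.576 + 0.842)² · (2·4.9² = 48.02) / 2.3²
  = 11.6827 · 48.02 / 5.29
  = 106.05
Design effect: 2.42 × 106.05 = 256.64.
Adjust for 80% response: 256.64 / 0.80 = 320.80.
Round up → n = 321 per group.

n = 321 per group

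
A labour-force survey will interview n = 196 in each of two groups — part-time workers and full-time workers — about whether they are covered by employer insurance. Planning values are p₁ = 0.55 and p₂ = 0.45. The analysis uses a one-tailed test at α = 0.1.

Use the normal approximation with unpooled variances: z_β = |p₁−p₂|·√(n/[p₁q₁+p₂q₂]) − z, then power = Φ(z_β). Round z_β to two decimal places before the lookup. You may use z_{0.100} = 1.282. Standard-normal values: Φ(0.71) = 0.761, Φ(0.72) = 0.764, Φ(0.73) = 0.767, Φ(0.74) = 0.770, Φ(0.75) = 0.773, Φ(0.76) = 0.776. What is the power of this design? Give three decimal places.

z_β = |p₁−p₂|·√(n/[p₁q₁+p₂q₂]) − z_α
    = 0.10 · √(196/0.4950) − 1.282
    = 0.10 · 19.8987 − 1.282
    = 1.9899 − 1.282 = 0.7079 → 0.71
Power = Φ(0.71) = 0.761.

Power ≈ 0.761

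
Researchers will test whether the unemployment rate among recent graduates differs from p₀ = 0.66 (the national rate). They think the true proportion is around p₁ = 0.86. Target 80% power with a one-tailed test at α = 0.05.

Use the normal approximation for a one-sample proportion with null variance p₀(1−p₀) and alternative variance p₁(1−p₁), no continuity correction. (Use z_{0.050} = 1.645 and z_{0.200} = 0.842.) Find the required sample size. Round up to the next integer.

n = 29

n = [z_α·√(p₀q₀) + z_β·√(p₁q₁)]² / (p₁ − p₀)²
  = [1.645·√(0.66·0.34) + 0.842·√(0.86·0.14)]² / (0.20)²
  = [1.645·0.4737 + 0.842·0.3470]² / 0.0400
  = [1.0714]² / 0.0400
  = 28.70
Round up → n = 29.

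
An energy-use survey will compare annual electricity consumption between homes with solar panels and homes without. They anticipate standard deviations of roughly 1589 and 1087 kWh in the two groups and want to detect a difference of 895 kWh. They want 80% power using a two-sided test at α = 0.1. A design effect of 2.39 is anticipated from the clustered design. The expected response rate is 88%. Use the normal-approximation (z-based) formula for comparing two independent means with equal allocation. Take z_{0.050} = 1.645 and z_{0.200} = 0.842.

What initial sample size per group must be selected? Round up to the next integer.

n = (z_{α/2} + z_β)² · (σ₁² + σ₂²) / δ²
  = (1.645 + 0.842)² · (1589² + 1087² = 3706490) / 895²
  = 6.1852 · 3706490 / 801025
  = 28.62
Design effect: 2.39 × 28.62 = 68.40.
Adjust for 88% response: 68.40 / 0.88 = 77.73.
Round up → n = 78 per group.

n = 78 per group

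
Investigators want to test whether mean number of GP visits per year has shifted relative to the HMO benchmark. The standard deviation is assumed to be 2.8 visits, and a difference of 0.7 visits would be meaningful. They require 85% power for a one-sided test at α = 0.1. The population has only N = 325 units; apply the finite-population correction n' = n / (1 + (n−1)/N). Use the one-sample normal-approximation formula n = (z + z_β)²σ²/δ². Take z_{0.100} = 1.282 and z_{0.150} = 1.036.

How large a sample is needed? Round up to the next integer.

n = (z_α + z_β)² · σ² / δ²
  = (1.282 + 1.036)² · 2.8² / 0.7²
  = 5.3731 · 7.84 / 0.49
  = 85.97
Finite-population correction (N = 325): 85.97 / (1 + (85.97 − 1)/325) = 68.15.
Round up → n = 69.

n = 69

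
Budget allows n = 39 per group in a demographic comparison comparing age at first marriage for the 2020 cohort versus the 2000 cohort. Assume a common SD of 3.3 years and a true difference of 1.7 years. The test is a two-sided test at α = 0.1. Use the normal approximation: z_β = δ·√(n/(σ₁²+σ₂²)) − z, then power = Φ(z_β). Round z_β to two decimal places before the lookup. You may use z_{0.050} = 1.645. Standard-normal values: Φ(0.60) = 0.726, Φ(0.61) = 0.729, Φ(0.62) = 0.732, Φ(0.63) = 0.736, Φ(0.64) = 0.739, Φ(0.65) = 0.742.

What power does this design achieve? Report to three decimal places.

z_β = δ·√(n/(σ₁²+σ₂²)) − z_{α/2}
    = 1.7 · √(39/21.78) − 1.645
    = 1.7 · 1.33815 − 1.645
    = 2.2748 − 1.645 = 0.6298 → 0.63
Power = Φ(0.63) = 0.736.

Power ≈ 0.736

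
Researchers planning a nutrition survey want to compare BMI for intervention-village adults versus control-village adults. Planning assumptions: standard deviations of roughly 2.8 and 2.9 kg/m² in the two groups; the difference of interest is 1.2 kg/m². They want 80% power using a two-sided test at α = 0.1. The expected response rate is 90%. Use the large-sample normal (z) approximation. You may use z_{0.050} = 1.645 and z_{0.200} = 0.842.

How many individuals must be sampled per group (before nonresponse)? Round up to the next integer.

n = 78 per group

n = (z_{α/2} + z_β)² · (σ₁² + σ₂²) / δ²
  = (1.645 + 0.842)² · (2.8² + 2.9² = 16.25) / 1.2²
  = 6.1852 · 16.25 / 1.44
  = 69.80
Adjust for 90% response: 69.80 / 0.90 = 77.55.
Round up → n = 78 per group.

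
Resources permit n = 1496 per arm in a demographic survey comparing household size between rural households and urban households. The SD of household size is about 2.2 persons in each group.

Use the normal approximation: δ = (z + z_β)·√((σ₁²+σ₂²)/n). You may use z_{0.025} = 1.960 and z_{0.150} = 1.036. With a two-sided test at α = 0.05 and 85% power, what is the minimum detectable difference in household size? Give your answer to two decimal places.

δ = (z_{α/2} + z_β) · √((σ₁²+σ₂²)/n)
  = (1.960 + 1.036) · √(9.68/1496)
  = 2.996 · √0.00647
  = 2.996 · 0.0804
  = 0.2410

Minimum detectable difference ≈ 0.24 persons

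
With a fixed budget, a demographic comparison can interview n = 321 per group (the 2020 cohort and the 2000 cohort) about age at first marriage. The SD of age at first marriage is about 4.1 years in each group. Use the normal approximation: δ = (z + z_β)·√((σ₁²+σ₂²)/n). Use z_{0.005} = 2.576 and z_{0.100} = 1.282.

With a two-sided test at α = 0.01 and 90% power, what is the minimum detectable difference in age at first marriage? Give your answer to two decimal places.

δ = (z_{α/2} + z_β) · √((σ₁²+σ₂²)/n)
  = (2.576 + 1.282) · √(33.62/321)
  = 3.858 · √0.10474
  = 3.858 · 0.3236
  = 1.2486

Minimum detectable difference ≈ 1.25 years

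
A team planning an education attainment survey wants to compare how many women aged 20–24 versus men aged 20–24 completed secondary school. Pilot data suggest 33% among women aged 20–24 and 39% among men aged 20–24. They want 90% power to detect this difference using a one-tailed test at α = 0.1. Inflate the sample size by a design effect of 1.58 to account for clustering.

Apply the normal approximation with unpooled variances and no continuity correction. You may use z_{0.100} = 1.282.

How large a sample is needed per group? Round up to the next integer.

n = (z_α + z_β)² · [p₁(1−p₁) + p₂(1−p₂)] / (p₁ − p₂)²
  = (1.282 + 1.282)² · (0.33·0.67 + 0.39·0.61) / (-0.06)²
  = (2.564)² · (0.2211 + 0.2379) / 0.0036
  = 6.5741 · 0.4590 / 0.0036
  = 838.20
Design effect: 1.58 × 838.20 = 1324.35.
Round up → n = 1325 per group.

n = 1325 per group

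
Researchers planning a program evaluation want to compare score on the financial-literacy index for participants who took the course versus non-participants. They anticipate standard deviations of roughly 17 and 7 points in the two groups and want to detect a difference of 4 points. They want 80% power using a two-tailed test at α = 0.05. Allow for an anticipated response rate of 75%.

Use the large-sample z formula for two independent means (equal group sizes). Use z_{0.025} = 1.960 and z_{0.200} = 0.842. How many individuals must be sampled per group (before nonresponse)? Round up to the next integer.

n = 222 per group

n = (z_{α/2} + z_β)² · (σ₁² + σ₂²) / δ²
  = (1.960 + 0.842)² · (17² + 7² = 338) / 4²
  = 7.8512 · 338 / 16
  = 165.86
Adjust for 75% response: 165.86 / 0.75 = 221.14.
Round up → n = 222 per group.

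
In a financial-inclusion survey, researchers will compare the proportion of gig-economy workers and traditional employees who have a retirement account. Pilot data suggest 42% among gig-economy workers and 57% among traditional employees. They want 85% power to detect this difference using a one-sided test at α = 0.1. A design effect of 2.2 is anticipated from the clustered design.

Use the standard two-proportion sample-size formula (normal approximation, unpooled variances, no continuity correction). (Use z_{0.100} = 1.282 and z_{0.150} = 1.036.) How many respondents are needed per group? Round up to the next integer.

n = 257 per group

n = (z_α + z_β)² · [p₁(1−p₁) + p₂(1−p₂)] / (p₁ − p₂)²
  = (1.282 + 1.036)² · (0.42·0.58 + 0.57·0.43) / (-0.15)²
  = (2.318)² · (0.2436 + 0.2451) / 0.0225
  = 5.3731 · 0.4887 / 0.0225
  = 116.70
Design effect: 2.2 × 116.70 = 256.75.
Round up → n = 257 per group.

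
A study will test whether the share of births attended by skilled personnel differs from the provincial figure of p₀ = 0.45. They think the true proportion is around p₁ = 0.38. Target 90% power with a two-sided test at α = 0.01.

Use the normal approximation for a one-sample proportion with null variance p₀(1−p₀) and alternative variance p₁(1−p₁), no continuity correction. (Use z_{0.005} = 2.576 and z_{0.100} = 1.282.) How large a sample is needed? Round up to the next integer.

n = [z_{α/2}·√(p₀q₀) + z_β·√(p₁q₁)]² / (p₁ − p₀)²
  = [2.576·√(0.45·0.55) + 1.282·√(0.38·0.62)]² / (-0.07)²
  = [2.576·0.4975 + 1.282·0.4854]² / 0.0049
  = [1.9038]² / 0.0049
  = 739.69
Round up → n = 740.

n = 740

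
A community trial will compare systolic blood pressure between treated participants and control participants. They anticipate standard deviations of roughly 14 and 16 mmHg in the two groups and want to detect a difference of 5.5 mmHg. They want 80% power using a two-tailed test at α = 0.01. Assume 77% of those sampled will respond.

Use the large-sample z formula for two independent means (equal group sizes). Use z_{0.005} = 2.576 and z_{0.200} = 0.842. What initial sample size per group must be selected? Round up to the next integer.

n = 227 per group

n = (z_{α/2} + z_β)² · (σ₁² + σ₂²) / δ²
  = (2.576 + 0.842)² · (14² + 16² = 452) / 5.5²
  = 11.6827 · 452 / 30.25
  = 174.56
Adjust for 77% response: 174.56 / 0.77 = 226.71.
Round up → n = 227 per group.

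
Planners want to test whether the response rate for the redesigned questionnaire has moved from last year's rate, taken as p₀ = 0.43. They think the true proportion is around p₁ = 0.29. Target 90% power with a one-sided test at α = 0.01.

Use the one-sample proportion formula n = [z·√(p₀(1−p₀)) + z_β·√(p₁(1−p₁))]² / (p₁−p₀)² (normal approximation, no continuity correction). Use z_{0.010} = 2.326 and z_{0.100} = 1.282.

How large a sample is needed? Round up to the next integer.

n = 154

n = [z_α·√(p₀q₀) + z_β·√(p₁q₁)]² / (p₁ − p₀)²
  = [2.326·√(0.43·0.57) + 1.282·√(0.29·0.71)]² / (-0.14)²
  = [2.326·0.4951 + 1.282·0.4538]² / 0.0196
  = [1.7333]² / 0.0196
  = 153.28
Round up → n = 154.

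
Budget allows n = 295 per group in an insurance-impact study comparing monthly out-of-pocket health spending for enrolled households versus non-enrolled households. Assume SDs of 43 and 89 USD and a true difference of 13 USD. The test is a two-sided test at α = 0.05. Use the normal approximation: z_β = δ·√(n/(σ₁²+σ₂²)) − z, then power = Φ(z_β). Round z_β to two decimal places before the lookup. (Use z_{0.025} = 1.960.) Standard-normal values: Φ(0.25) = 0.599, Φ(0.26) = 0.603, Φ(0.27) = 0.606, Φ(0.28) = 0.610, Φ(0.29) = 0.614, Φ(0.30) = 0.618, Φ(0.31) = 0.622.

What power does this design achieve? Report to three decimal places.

z_β = δ·√(n/(σ₁²+σ₂²)) − z_{α/2}
    = 13 · √(295/9770) − 1.960
    = 13 · 0.17377 − 1.960
    = 2.2590 − 1.960 = 0.2990 → 0.30
Power = Φ(0.30) = 0.618.

Power ≈ 0.618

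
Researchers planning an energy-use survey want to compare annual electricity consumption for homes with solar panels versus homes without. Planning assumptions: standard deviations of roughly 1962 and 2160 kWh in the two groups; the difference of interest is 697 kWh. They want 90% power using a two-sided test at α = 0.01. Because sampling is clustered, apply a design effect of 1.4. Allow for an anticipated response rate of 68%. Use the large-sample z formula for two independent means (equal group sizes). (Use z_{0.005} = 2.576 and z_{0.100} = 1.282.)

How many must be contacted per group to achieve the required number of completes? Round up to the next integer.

n = (z_{α/2} + z_β)² · (σ₁² + σ₂²) / δ²
  = (2.576 + 1.282)² · (1962² + 2160² = 8515044) / 697²
  = 14.8842 · 8515044 / 485809
  = 260.88
Design effect: 1.4 × 260.88 = 365.24.
Adjust for 68% response: 365.24 / 0.68 = 537.11.
Round up → n = 538 per group.

n = 538 per group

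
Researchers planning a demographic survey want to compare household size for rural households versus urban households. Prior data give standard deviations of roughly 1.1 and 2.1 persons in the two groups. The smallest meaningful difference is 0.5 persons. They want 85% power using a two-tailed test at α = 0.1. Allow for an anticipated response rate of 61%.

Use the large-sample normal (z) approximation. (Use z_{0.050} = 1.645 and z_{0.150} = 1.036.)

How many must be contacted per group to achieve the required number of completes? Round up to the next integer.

n = (z_{α/2} + z_β)² · (σ₁² + σ₂²) / δ²
  = (1.645 + 1.036)² · (1.1² + 2.1² = 5.62) / 0.5²
  = 7.1878 · 5.62 / 0.25
  = 161.58
Adjust for 61% response: 161.58 / 0.61 = 264.89.
Round up → n = 265 per group.

n = 265 per group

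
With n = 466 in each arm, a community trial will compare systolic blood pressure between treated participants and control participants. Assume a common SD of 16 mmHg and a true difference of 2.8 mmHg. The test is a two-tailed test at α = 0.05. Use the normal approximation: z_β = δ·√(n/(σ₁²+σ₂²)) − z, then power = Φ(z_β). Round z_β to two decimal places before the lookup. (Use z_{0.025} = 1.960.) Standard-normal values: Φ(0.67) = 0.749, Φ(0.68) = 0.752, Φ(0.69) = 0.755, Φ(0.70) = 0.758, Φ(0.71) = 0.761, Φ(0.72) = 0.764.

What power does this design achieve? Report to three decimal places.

Power ≈ 0.761

z_β = δ·√(n/(σ₁²+σ₂²)) − z_{α/2}
    = 2.8 · √(466/512) − 1.960
    = 2.8 · 0.95402 − 1.960
    = 2.6713 − 1.960 = 0.7113 → 0.71
Power = Φ(0.71) = 0.761.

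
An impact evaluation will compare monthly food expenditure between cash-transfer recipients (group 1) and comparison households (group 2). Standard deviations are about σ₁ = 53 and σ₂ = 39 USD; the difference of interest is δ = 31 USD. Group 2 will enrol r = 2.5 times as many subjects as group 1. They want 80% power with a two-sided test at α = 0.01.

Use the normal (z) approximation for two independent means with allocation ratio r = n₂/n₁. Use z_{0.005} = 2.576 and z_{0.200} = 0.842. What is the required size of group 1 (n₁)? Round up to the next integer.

n₁ = (z_{α/2} + z_β)² · (σ₁² + σ₂²/r) / δ²
   = (2.576 + 0.842)² · (53² + 39²/2.5) / 31²
   = 11.6827 · (2809 + 608.4) / 961
   = 11.6827 · 3417.4 / 961
   = 41.54
Round up → n₁ = 42; n₂ = r·n₁ = 2.5 × 42 = 105.

n₁ = 42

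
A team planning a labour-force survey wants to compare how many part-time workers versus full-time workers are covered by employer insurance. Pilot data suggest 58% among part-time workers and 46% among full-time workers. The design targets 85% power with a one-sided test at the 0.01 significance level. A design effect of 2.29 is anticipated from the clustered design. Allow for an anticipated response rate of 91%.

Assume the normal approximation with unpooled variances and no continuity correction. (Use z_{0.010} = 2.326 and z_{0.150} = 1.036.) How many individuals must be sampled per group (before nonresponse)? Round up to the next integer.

n = (z_α + z_β)² · [p₁(1−p₁) + p₂(1−p₂)] / (p₁ − p₂)²
  = (2.326 + 1.036)² · (0.58·0.42 + 0.46·0.54) / (0.12)²
  = (3.362)² · (0.2436 + 0.2484) / 0.0144
  = 11.3030 · 0.4920 / 0.0144
  = 386.19
Design effect: 2.29 × 386.19 = 884.37.
Adjust for 91% response: 884.37 / 0.91 = 971.83.
Round up → n = 972 per group.

n = 972 per group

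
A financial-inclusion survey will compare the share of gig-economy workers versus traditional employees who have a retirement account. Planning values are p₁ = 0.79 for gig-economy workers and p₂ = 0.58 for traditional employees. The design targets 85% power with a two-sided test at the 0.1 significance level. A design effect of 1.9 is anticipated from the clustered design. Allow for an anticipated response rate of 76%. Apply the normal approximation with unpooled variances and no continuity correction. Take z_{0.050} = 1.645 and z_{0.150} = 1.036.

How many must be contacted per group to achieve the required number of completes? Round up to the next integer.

n = (z_{α/2} + z_β)² · [p₁(1−p₁) + p₂(1−p₂)] / (p₁ − p₂)²
  = (1.645 + 1.036)² · (0.79·0.21 + 0.58·0.42) / (0.21)²
  = (2.681)² · (0.1659 + 0.2436) / 0.0441
  = 7.1878 · 0.4095 / 0.0441
  = 66.74
Design effect: 1.9 × 66.74 = 126.81.
Adjust for 76% response: 126.81 / 0.76 = 166.86.
Round up → n = 167 per group.

n = 167 per group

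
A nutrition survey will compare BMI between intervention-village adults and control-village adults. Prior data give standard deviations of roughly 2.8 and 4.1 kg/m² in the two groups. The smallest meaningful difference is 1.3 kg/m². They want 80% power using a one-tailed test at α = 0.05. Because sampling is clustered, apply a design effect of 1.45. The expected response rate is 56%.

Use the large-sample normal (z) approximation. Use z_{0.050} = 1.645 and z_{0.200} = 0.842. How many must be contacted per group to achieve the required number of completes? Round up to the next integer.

n = (z_α + z_β)² · (σ₁² + σ₂²) / δ²
  = (1.645 + 0.842)² · (2.8² + 4.1² = 24.65) / 1.3²
  = 6.1852 · 24.65 / 1.69
  = 90.22
Design effect: 1.45 × 90.22 = 130.81.
Adjust for 56% response: 130.81 / 0.56 = 233.59.
Round up → n = 234 per group.

n = 234 per group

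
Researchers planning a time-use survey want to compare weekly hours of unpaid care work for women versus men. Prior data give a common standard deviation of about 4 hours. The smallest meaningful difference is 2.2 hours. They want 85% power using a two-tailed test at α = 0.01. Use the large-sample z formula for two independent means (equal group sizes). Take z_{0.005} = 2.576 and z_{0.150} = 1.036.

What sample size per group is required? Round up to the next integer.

n = 87 per group

n = (z_{α/2} + z_β)² · (σ₁² + σ₂²) / δ²
  = (2.576 + 1.036)² · (2·4² = 32) / 2.2²
  = 13.0465 · 32 / 4.84
  = 86.26
Round up → n = 87 per group.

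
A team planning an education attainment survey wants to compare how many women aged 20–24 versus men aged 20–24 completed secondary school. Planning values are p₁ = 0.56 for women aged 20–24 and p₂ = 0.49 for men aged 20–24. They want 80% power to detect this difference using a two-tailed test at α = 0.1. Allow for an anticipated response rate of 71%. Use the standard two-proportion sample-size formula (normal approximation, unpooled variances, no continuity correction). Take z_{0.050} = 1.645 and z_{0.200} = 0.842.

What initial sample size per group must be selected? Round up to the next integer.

n = (z_{α/2} + z_β)² · [p₁(1−p₁) + p₂(1−p₂)] / (p₁ − p₂)²
  = (1.645 + 0.842)² · (0.56·0.44 + 0.49·0.51) / (0.07)²
  = (2.487)² · (0.2464 + 0.2499) / 0.0049
  = 6.1852 · 0.4963 / 0.0049
  = 626.47
Adjust for 71% response: 626.47 / 0.71 = 882.35.
Round up → n = 883 per group.

n = 883 per group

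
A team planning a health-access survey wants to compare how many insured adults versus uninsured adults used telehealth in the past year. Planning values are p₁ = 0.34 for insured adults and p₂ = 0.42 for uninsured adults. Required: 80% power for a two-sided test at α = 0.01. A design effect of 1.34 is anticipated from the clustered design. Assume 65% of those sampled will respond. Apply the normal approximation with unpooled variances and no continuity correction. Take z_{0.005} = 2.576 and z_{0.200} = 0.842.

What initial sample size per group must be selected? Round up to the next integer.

n = 1762 per group

n = (z_{α/2} + z_β)² · [p₁(1−p₁) + p₂(1−p₂)] / (p₁ − p₂)²
  = (2.576 + 0.842)² · (0.34·0.66 + 0.42·0.58) / (-0.08)²
  = (3.418)² · (0.2244 + 0.2436) / 0.0064
  = 11.6827 · 0.4680 / 0.0064
  = 854.30
Design effect: 1.34 × 854.30 = 1144.76.
Adjust for 65% response: 1144.76 / 0.65 = 1761.17.
Round up → n = 1762 per group.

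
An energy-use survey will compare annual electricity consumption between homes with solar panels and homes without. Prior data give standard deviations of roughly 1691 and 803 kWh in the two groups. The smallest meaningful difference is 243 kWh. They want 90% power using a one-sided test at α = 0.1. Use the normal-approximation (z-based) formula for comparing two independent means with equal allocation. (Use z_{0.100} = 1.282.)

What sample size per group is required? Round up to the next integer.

n = (z_α + z_β)² · (σ₁² + σ₂²) / δ²
  = (1.282 + 1.282)² · (1691² + 803² = 3504290) / 243²
  = 6.5741 · 3504290 / 59049
  = 390.14
Round up → n = 391 per group.

n = 391 per group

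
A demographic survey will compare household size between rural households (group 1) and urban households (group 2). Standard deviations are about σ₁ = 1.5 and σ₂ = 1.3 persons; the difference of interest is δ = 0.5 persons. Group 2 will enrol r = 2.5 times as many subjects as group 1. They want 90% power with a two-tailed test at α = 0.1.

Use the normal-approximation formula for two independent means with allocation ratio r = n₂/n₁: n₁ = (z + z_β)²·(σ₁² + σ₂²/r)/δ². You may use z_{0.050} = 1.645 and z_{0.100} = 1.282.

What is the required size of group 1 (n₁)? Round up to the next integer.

n₁ = 101

n₁ = (z_{α/2} + z_β)² · (σ₁² + σ₂²/r) / δ²
   = (1.645 + 1.282)² · (1.5² + 1.3²/2.5) / 0.5²
   = 8.5673 · (2.25 + 0.676) / 0.25
   = 8.5673 · 2.926 / 0.25
   = 100.27
Round up → n₁ = 101; n₂ = r·n₁ = 2.5 × 101 = 253.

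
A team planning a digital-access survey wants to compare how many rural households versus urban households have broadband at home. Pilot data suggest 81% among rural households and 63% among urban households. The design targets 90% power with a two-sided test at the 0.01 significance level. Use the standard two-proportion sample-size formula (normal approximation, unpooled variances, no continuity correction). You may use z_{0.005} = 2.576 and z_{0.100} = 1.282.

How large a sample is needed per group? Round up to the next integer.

n = (z_{α/2} + z_β)² · [p₁(1−p₁) + p₂(1−p₂)] / (p₁ − p₂)²
  = (2.576 + 1.282)² · (0.81·0.19 + 0.63·0.37) / (0.18)²
  = (3.858)² · (0.1539 + 0.2331) / 0.0324
  = 14.8842 · 0.3870 / 0.0324
  = 177.78
Round up → n = 178 per group.

n = 178 per group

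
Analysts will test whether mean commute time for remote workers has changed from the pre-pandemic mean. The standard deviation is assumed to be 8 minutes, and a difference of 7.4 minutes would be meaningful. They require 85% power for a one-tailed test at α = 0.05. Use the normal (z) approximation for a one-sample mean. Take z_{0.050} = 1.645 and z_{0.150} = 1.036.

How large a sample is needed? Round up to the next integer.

n = (z_α + z_β)² · σ² / δ²
  = (1.645 + 1.036)² · 8² / 7.4²
  = 7.1878 · 64 / 54.76
  = 8.40
Round up → n = 9.

n = 9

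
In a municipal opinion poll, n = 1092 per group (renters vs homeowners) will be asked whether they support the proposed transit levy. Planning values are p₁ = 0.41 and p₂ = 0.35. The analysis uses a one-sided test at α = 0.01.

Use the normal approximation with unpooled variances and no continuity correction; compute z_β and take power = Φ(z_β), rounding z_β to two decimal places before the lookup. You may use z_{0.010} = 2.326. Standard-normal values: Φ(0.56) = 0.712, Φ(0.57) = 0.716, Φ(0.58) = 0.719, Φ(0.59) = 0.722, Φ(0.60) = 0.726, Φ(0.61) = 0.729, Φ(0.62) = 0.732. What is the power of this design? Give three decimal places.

Power ≈ 0.716

z_β = |p₁−p₂|·√(n/[p₁q₁+p₂q₂]) − z_α
    = 0.06 · √(1092/0.4694) − 2.326
    = 0.06 · 48.2325 − 2.326
    = 2.8940 − 2.326 = 0.5680 → 0.57
Power = Φ(0.57) = 0.716.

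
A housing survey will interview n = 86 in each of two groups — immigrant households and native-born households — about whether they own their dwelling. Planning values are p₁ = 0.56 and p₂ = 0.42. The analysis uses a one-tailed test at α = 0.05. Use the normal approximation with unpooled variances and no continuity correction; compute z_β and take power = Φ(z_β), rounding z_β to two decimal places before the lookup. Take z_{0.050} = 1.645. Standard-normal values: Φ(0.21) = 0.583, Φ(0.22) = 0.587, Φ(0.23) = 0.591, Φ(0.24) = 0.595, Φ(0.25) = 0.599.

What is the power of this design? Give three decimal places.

Power ≈ 0.583

z_β = |p₁−p₂|·√(n/[p₁q₁+p₂q₂]) − z_α
    = 0.14 · √(86/0.4900) − 1.645
    = 0.14 · 13.2480 − 1.645
    = 1.8547 − 1.645 = 0.2097 → 0.21
Power = Φ(0.21) = 0.583.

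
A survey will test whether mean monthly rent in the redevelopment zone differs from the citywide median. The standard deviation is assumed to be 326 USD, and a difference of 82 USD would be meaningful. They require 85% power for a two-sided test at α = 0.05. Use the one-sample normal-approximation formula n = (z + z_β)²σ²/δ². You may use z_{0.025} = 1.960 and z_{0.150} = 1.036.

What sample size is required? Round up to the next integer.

n = 142

n = (z_{α/2} + z_β)² · σ² / δ²
  = (1.960 + 1.036)² · 326² / 82²
  = 8.9760 · 106276 / 6724
  = 141.87
Round up → n = 142.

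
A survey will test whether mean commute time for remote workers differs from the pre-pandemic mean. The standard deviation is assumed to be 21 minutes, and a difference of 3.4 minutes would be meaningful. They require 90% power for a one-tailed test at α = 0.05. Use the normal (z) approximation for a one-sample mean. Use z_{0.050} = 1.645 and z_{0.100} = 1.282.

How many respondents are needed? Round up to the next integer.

n = (z_α + z_β)² · σ² / δ²
  = (1.645 + 1.282)² · 21² / 3.4²
  = 8.5673 · 441 / 11.56
  = 326.83
Round up → n = 327.

n = 327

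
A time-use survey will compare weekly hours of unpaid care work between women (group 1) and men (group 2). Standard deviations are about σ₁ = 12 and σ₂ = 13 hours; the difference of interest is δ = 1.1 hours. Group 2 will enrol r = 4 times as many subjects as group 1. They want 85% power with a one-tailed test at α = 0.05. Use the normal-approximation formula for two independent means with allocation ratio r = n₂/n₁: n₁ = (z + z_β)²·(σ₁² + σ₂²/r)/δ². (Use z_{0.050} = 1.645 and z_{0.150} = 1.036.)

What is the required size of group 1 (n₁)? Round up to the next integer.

n₁ = 1107

n₁ = (z_α + z_β)² · (σ₁² + σ₂²/r) / δ²
   = (1.645 + 1.036)² · (12² + 13²/4) / 1.1²
   = 7.1878 · (144 + 42.25) / 1.21
   = 7.1878 · 186.25 / 1.21
   = 1106.38
Round up → n₁ = 1107; n₂ = r·n₁ = 4 × 1107 = 4428.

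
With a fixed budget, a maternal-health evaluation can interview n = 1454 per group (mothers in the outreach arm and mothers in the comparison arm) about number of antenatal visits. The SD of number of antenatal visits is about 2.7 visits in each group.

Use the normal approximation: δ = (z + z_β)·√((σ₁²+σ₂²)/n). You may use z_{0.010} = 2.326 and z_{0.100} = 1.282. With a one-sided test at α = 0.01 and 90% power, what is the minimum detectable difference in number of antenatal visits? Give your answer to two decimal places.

δ = (z_α + z_β) · √((σ₁²+σ₂²)/n)
  = (2.326 + 1.282) · √(14.58/1454)
  = 3.608 · √0.01003
  = 3.608 · 0.1001
  = 0.3613

Minimum detectable difference ≈ 0.36 visits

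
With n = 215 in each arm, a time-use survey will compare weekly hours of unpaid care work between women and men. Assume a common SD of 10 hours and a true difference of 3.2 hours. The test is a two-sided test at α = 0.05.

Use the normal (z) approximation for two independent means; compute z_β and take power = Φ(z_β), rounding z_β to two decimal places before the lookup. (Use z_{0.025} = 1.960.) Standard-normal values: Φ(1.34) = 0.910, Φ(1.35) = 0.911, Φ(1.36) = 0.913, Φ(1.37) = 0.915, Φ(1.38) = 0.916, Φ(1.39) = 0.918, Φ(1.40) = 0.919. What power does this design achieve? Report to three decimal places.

z_β = δ·√(n/(σ₁²+σ₂²)) − z_{α/2}
    = 3.2 · √(215/200) − 1.960
    = 3.2 · 1.03682 − 1.960
    = 3.3178 − 1.960 = 1.3578 → 1.36
Power = Φ(1.36) = 0.913.

Power ≈ 0.913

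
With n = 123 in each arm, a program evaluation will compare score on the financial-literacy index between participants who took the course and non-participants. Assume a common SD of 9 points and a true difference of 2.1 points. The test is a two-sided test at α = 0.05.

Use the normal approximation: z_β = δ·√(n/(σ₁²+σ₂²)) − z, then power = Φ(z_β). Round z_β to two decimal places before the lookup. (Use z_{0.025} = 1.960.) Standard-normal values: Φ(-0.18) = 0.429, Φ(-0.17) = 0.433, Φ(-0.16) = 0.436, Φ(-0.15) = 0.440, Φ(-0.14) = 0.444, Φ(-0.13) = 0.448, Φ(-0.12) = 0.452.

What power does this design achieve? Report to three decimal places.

z_β = δ·√(n/(σ₁²+σ₂²)) − z_{α/2}
    = 2.1 · √(123/162) − 1.960
    = 2.1 · 0.87135 − 1.960
    = 1.8298 − 1.960 = -0.1302 → -0.13
Power = Φ(-0.13) = 0.448.

Power ≈ 0.448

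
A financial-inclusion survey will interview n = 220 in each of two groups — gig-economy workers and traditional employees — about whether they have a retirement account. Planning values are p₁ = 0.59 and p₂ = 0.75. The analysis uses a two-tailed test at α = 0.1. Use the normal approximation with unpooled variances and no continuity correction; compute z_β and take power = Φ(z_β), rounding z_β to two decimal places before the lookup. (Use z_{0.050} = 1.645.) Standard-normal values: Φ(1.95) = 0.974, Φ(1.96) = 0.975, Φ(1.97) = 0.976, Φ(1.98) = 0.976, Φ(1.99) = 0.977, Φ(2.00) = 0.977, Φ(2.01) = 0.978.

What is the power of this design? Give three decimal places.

z_β = |p₁−p₂|·√(n/[p₁q₁+p₂q₂]) − z_{α/2}
    = 0.16 · √(220/0.4294) − 1.645
    = 0.16 · 22.6350 − 1.645
    = 3.6216 − 1.645 = 1.9766 → 1.98
Power = Φ(1.98) = 0.976.

Power ≈ 0.976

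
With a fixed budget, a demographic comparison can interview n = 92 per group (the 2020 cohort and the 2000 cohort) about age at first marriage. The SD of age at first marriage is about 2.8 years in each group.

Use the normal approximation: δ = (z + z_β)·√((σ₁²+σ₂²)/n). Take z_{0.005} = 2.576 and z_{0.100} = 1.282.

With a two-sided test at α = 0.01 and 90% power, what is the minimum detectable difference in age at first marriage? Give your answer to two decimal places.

δ = (z_{α/2} + z_β) · √((σ₁²+σ₂²)/n)
  = (2.576 + 1.282) · √(15.68/92)
  = 3.858 · √0.17043
  = 3.858 · 0.4128
  = 1.5927

Minimum detectable difference ≈ 1.59 years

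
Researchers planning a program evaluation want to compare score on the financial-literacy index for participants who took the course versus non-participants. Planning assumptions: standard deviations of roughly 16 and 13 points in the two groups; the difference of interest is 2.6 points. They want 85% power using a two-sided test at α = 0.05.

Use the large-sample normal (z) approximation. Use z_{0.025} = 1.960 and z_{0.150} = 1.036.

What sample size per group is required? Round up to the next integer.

n = (z_{α/2} + z_β)² · (σ₁² + σ₂²) / δ²
  = (1.960 + 1.036)² · (16² + 13² = 425) / 2.6²
  = 8.9760 · 425 / 6.76
  = 564.32
Round up → n = 565 per group.

n = 565 per group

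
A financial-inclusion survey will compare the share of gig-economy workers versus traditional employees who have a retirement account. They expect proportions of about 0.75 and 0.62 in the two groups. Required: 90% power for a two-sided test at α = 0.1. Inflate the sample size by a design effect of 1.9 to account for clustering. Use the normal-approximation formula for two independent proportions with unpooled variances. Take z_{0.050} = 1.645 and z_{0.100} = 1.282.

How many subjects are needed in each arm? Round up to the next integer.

n = 408 per group

n = (z_{α/2} + z_β)² · [p₁(1−p₁) + p₂(1−p₂)] / (p₁ − p₂)²
  = (1.645 + 1.282)² · (0.75·0.25 + 0.62·0.38) / (0.13)²
  = (2.927)² · (0.1875 + 0.2356) / 0.0169
  = 8.5673 · 0.4231 / 0.0169
  = 214.49
Design effect: 1.9 × 214.49 = 407.53.
Round up → n = 408 per group.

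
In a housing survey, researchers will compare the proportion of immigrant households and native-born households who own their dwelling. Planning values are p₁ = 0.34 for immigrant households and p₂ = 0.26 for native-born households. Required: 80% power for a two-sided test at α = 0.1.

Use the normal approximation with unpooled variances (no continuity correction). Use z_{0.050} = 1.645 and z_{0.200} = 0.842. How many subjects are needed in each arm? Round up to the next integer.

n = (z_{α/2} + z_β)² · [p₁(1−p₁) + p₂(1−p₂)] / (p₁ − p₂)²
  = (1.645 + 0.842)² · (0.34·0.66 + 0.26·0.74) / (0.08)²
  = (2.487)² · (0.2244 + 0.1924) / 0.0064
  = 6.1852 · 0.4168 / 0.0064
  = 402.81
Round up → n = 403 per group.

n = 403 per group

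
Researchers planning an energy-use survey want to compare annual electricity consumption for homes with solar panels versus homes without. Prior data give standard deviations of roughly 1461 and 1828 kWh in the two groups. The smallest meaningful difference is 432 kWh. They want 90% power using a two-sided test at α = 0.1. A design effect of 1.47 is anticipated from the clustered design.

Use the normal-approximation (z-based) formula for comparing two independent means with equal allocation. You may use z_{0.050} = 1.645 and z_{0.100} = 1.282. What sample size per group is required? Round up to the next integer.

n = (z_{α/2} + z_β)² · (σ₁² + σ₂²) / δ²
  = (1.645 + 1.282)² · (1461² + 1828² = 5476105) / 432²
  = 8.5673 · 5476105 / 186624
  = 251.39
Design effect: 1.47 × 251.39 = 369.54.
Round up → n = 370 per group.

n = 370 per group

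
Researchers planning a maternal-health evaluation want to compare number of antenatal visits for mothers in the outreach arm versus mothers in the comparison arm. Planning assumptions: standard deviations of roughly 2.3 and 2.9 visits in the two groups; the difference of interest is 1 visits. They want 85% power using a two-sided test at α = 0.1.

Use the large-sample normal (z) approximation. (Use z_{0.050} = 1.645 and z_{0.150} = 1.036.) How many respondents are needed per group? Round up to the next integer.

n = 99 per group

n = (z_{α/2} + z_β)² · (σ₁² + σ₂²) / δ²
  = (1.645 + 1.036)² · (2.3² + 2.9² = 13.7) / 1²
  = 7.1878 · 13.7 / 1
  = 98.47
Round up → n = 99 per group.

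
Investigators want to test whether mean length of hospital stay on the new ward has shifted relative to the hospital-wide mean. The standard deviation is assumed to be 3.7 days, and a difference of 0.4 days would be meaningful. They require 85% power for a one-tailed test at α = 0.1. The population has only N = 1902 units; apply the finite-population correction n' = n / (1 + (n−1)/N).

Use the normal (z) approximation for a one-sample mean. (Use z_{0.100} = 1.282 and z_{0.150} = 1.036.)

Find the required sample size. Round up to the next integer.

n = (z_α + z_β)² · σ² / δ²
  = (1.282 + 1.036)² · 3.7² / 0.4²
  = 5.3731 · 13.69 / 0.16
  = 459.74
Finite-population correction (N = 1902): 459.74 / (1 + (459.74 − 1)/1902) = 370.40.
Round up → n = 371.

n = 371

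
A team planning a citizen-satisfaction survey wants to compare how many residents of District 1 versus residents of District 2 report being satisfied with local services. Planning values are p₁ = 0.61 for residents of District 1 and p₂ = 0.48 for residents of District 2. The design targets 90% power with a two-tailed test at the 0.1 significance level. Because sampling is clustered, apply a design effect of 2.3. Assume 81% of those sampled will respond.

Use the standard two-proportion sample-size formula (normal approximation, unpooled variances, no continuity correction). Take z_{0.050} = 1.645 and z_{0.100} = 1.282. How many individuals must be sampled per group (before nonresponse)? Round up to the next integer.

n = 702 per group

n = (z_{α/2} + z_β)² · [p₁(1−p₁) + p₂(1−p₂)] / (p₁ − p₂)²
  = (1.645 + 1.282)² · (0.61·0.39 + 0.48·0.52) / (0.13)²
  = (2.927)² · (0.2379 + 0.2496) / 0.0169
  = 8.5673 · 0.4875 / 0.0169
  = 247.13
Design effect: 2.3 × 247.13 = 568.41.
Adjust for 81% response: 568.41 / 0.81 = 701.74.
Round up → n = 702 per group.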